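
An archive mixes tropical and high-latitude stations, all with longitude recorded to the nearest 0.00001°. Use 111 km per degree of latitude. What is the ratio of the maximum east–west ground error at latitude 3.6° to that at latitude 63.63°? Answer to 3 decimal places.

Rounding to 5 decimal places leaves the longitude within ±5e-06° of the true value.
At 3.6°: 5e-06° × 111000 × cos 3.6° = 5e-06 × 111000 × 0.9980 ≈ 0.5539 m.
Error at 63.63° = 5e-06° × 111000 × cos 63.63° ≈ 0.555 × 0.4442 = 0.24651 m.
The ratio reduces to cos 3.6° / cos 63.63° = 0.9980/0.4442 ≈ 2.2470.

2.247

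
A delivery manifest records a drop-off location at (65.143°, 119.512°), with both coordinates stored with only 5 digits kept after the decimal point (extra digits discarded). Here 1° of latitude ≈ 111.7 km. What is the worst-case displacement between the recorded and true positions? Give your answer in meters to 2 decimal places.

Truncating at 5 decimal places can drop up to a full unit in the last place, so each coordinate may be off by as much as 1e-05°.
Latitude error → 1e-05 × 111700 = 1.117 m along the meridian.
East–west component at 65.143°: 1e-05° × 111700 × cos 65.143° ≈ 1e-05 × 46953.6 ≈ 0.469536 m.
Combining orthogonally: (1.117² + 0.469536²)^½ ≈ 1.21167 m.

1.21 meters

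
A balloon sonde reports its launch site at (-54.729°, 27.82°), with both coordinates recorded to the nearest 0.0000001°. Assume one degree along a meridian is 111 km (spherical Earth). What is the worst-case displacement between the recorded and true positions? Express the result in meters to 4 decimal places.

0.0064 meters

Rounding to 7 decimal places leaves each coordinate within ±5e-08° of the true value.
Latitude error → 5e-08 × 111000 = 0.00555 m along the meridian.
East–west component at 54.729°: 5e-08° × 111000 × cos 54.729° ≈ 5e-08 × 64096.3 ≈ 0.00320482 m.
Worst case both components are at the extreme and orthogonal: √(0.00555² + 0.00320482²) ≈ 0.00640885 m.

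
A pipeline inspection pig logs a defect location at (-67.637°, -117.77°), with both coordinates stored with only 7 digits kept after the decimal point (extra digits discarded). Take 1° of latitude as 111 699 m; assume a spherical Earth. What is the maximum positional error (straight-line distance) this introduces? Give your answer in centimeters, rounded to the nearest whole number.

1 centimeters

Truncating at 7 decimal places can drop up to a full unit in the last place, so each coordinate may be off by as much as 1e-07°.
North–south component: 1e-07° × 111699 = 0.0111699 m.
Longitude error → 1e-07 × 111699 × cos 67.637° = 1e-07 × 111699 × 0.3805 ≈ 0.00424985 m.
Worst case both components are at the extreme and orthogonal: √(0.0111699² + 0.00424985²) ≈ 0.0119511 m.
That is 0.0119511 m = 1.1951 cm.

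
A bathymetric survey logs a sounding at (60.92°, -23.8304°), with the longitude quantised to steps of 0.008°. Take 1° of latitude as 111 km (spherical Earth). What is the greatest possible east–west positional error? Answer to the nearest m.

216 m

With a 0.008° grid the true value lies within half a step, ±0.008°/2 = ±0.004°, of the stored one.
One degree of longitude at 60.92° is 111000 × cos 60.92° ≈ 111000 × 0.4860 = 53949.4 m.
East–west error: 0.004° × 53949.4 m/° ≈ 215.797 m.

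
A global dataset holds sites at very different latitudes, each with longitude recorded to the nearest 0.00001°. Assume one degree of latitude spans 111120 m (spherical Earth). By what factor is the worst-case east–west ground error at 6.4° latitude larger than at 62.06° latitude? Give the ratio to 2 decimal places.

Rounding to 5 decimal places leaves the longitude within ±5e-06° of the true value.
Error at 6.4° = 5e-06° × 111120 × cos 6.4° ≈ 0.5556 × 0.9938 = 0.55214 m.
Error at 62.06° = 5e-06° × 111120 × cos 62.06° ≈ 0.5556 × 0.4685 = 0.26032 m.
Ratio: 0.55214 / 0.26032 = cos 6.4° / cos 62.06° ≈ 2.1210.

2.12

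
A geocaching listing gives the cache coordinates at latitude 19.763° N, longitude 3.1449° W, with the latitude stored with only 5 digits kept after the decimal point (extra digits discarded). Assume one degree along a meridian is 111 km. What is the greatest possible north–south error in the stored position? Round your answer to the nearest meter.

Truncating at 5 decimal places can drop up to a full unit in the last place, so the latitude may be off by as much as 1e-05°.
So the N–S error is at most 1e-05 × 111000 = 1.11 m.

1 meters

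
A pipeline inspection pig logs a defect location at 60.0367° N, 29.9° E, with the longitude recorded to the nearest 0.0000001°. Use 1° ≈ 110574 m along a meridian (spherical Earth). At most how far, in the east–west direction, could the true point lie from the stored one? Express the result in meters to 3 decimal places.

Rounding to 7 decimal places leaves the longitude within ±5e-08° of the true value.
At latitude 60.0367° a degree of longitude spans 110574 m × cos 60.0367° = 110574 × 0.4994 ≈ 55225.7 m.
East–west error: 5e-08° × 55225.7 m/° ≈ 0.00276128 m.

0.003 meters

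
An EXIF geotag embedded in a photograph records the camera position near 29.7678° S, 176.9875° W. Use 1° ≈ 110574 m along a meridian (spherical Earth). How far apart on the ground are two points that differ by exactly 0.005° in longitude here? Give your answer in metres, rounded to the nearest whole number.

One degree of longitude here spans 110574 × cos 29.7678° = 110574 × 0.8680 ≈ 95983.2 m; 0.005° of that is 479.916 m.

480 metres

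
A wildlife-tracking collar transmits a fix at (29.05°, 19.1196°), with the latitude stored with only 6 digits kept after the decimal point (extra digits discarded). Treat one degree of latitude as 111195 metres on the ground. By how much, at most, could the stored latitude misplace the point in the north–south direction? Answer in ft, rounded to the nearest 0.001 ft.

0.365 ft

Truncating at 6 decimal places can drop up to a full unit in the last place, so the latitude may be off by as much as 1e-06°.
So the N–S error is at most 1e-06 × 111195 = 0.111195 m.
In feet: 0.111195 m ÷ 0.3048 ≈ 0.36481 ft.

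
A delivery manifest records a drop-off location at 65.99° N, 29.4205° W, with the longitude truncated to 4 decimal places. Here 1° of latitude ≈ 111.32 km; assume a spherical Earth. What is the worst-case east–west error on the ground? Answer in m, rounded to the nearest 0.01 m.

4.53 m

Truncating at 4 decimal places can drop up to a full unit in the last place, so the longitude may be off by as much as 0.0001°.
Parallels shrink by cos φ, so at 65.99° a degree of longitude is 111320 × 0.4069 ≈ 45295.7 m.
So at most 0.0001° × 45295.7 ≈ 4.52957 m east–west.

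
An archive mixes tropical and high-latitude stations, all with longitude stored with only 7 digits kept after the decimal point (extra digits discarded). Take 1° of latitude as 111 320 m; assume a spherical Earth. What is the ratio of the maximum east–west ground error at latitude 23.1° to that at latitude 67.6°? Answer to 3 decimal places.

Truncating at 7 decimal places can drop up to a full unit in the last place, so the longitude may be off by as much as 1e-07°.
At 23.1°: 1e-07° × 111320 × cos 23.1° = 1e-07 × 111320 × 0.9198 ≈ 0.010239 m.
At 67.6°: 1e-07° × 111320 × cos 67.6° = 1e-07 × 111320 × 0.3811 ≈ 0.0042421 m.
The ratio reduces to cos 23.1° / cos 67.6° = 0.9198/0.3811 ≈ 2.4138.

2.414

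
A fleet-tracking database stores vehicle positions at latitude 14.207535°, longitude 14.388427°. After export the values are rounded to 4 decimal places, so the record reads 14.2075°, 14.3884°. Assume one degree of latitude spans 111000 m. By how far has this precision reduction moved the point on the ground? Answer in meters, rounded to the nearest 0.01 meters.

Δlat = 14.207535 − 14.2075 = +0.000035°; Δlon = 14.388427 − 14.3884 = +0.000027°.
North–south shift: 0.000035 × 111000 = 3.885 m.
E–W at 14.2075°: 0.000027° × 111000 × cos 14.2075° = 0.000027 × 111000 × 0.9694 ≈ 2.90533 m.
Hypotenuse of the two orthogonal shifts: √(3.885² + 2.90533²) = 4.8512 m.

4.85 meters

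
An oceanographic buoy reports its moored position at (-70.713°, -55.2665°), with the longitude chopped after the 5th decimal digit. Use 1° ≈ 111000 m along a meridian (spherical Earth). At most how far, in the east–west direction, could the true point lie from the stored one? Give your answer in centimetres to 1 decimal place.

Truncating at 5 decimal places can drop up to a full unit in the last place, so the longitude may be off by as much as 1e-05°.
At latitude 70.713° a degree of longitude spans 111000 m × cos 70.713° = 111000 × 0.3303 ≈ 36663.3 m.
East–west error: 1e-05° × 36663.3 m/° ≈ 0.366633 m.
That is 0.366633 m = 36.663 cm.

36.7 centimetres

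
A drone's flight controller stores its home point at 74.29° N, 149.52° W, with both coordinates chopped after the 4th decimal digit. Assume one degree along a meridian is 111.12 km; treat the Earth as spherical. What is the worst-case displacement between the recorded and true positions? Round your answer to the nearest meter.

Truncating at 4 decimal places can drop up to a full unit in the last place, so each coordinate may be off by as much as 0.0001°.
North–south component: 0.0001° × 111120 = 11.112 m.
E–W at 74.29°: 0.0001° × 111120 × cos 74.29° = 0.0001 × 111120 × 0.2708 ≈ 3.00878 m.
The two errors are perpendicular, so the maximum displacement is √(11.112² + 3.00878²) ≈ 11.5121 m.

12 meters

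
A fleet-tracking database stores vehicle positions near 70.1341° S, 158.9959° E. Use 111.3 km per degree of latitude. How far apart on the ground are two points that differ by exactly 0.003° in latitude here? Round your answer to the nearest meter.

0.003° × 111300 m/° = 333.9 m.

334 meters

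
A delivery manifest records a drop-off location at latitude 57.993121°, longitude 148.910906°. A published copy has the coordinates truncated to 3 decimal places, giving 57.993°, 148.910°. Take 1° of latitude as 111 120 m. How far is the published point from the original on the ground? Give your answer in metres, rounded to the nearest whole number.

Δlat = 57.993121 − 57.993 = +0.000121°; Δlon = 148.910906 − 148.910 = +0.000906°.
North–south shift: 0.000121 × 111120 = 13.4455 m.
E–W at 57.993°: 0.000906° × 111120 × cos 57.993° = 0.000906 × 111120 × 0.5300 ≈ 53.3599 m.
Distance: √(13.4455² + 53.3599²) ≈ 55.0278 m.

55 metres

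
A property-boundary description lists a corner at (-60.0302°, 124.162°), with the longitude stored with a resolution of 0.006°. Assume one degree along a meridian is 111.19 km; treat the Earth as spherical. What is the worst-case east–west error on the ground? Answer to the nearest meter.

167 meters

With a 0.006° grid the true value lies within half a step, ±0.006°/2 = ±0.003°, of the stored one.
One degree of longitude at 60.0302° is 111190 × cos 60.0302° ≈ 111190 × 0.4995 = 55544.2 m.
East–west error: 0.003° × 55544.2 m/° ≈ 166.633 m.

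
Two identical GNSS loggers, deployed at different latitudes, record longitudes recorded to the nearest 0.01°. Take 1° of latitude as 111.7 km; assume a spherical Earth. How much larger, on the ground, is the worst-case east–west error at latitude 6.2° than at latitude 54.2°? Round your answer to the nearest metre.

229 metres

Rounding to 2 decimal places leaves the longitude within ±0.005° of the true value.
At 6.2°: 0.005° × 111700 × cos 6.2° = 0.005 × 111700 × 0.9942 ≈ 555.23 m.
Error at 54.2° = 0.005° × 111700 × cos 54.2° ≈ 558.5 × 0.5850 = 326.7 m.
Difference: 555.23 − 326.7 = 228.53 m.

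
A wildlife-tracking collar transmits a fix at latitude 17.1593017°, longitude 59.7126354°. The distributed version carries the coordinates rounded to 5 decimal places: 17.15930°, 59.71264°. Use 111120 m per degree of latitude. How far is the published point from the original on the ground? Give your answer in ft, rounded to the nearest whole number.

2 ft

Δlat = 17.1593017 − 17.15930 = +0.0000017°; Δlon = 59.7126354 − 59.71264 = -0.0000046°.
North–south shift: 0.0000017 × 111120 = 0.188904 m.
E–W at 17.1593°: -0.0000046° × 111120 × cos 17.1593° = -0.0000046 × 111120 × 0.9555 ≈ -0.4884 m.
Distance: √(0.188904² + 0.4884²) ≈ 0.523659 m.
In feet: 0.523659 m ÷ 0.3048 ≈ 1.718 ft.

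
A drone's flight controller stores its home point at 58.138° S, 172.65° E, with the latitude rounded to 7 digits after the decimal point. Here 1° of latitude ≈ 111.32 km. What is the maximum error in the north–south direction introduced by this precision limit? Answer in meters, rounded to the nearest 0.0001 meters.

Rounding to 7 decimal places leaves the latitude within ±5e-08° of the true value.
Along the meridian that is 5e-08° × 111320 m/° = 0.005566 m.

0.0056 meters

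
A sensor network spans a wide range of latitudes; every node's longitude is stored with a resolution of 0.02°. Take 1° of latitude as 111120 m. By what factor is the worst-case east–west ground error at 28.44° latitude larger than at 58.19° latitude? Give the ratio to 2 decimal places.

1.67

With a 0.02° grid the true value lies within half a step, ±0.02°/2 = ±0.01°, of the stored one.
Error at 28.44° = 0.01° × 111120 × cos 28.44° ≈ 1111.2 × 0.8793 = 977.1 m.
Error at 58.19° = 0.01° × 111120 × cos 58.19° ≈ 1111.2 × 0.5271 = 585.72 m.
The ratio reduces to cos 28.44° / cos 58.19° = 0.8793/0.5271 ≈ 1.6682.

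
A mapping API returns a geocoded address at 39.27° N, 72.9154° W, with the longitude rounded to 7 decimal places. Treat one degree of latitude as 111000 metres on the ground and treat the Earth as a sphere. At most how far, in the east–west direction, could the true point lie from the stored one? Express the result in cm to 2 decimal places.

0.43 cm

Rounding to 7 decimal places leaves the longitude within ±5e-08° of the true value.
One degree of longitude at 39.27° is 111000 × cos 39.27° ≈ 111000 × 0.7742 = 85933.1 m.
So at most 5e-08° × 85933.1 ≈ 0.00429665 m east–west.
That is 0.00429665 m = 0.42967 cm.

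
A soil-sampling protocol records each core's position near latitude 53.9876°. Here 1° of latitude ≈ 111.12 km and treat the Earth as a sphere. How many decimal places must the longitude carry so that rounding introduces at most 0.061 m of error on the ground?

At 53.9876° one degree of longitude covers 111120 × cos 53.9876° ≈ 111120 × 0.5880 ≈ 65334.2 m.
With N decimal places the half-ulp bound is 0.5·10⁻ᴺ°, or 0.5·10⁻ᴺ × 65334.2 m on the ground.
Need 0.5 × 65334.2 × 10⁻ᴺ ≤ 0.061 → 10⁻ᴺ ≤ 1.867e-06, so N ≥ 5.73.
N = 5 would give 0.327 m (too coarse); N = 6 gives 0.0327 m ≤ 0.061 m.

6 decimal places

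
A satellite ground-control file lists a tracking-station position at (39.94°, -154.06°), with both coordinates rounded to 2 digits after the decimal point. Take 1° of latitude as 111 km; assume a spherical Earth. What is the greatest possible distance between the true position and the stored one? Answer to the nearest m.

Rounding to 2 decimal places leaves each coordinate within ±0.005° of the true value.
North–south component: 0.005° × 111000 = 555 m.
E–W at 39.94°: 0.005° × 111000 × cos 39.94° = 0.005 × 111000 × 0.7667 ≈ 425.528 m.
Combining orthogonally: (555² + 425.528²)^½ ≈ 699.356 m.

699 m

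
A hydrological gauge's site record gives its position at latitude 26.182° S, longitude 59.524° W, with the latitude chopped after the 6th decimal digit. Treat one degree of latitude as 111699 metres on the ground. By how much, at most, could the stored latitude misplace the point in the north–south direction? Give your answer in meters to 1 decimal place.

Truncating at 6 decimal places can drop up to a full unit in the last place, so the latitude may be off by as much as 1e-06°.
So the N–S error is at most 1e-06 × 111699 = 0.111699 m.

0.1 meters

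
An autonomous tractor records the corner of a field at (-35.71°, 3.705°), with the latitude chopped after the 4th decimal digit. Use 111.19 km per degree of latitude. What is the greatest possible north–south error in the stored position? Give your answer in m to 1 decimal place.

11.1 m

Truncating at 4 decimal places can drop up to a full unit in the last place, so the latitude may be off by as much as 0.0001°.
So the N–S error is at most 0.0001 × 111190 = 11.119 m.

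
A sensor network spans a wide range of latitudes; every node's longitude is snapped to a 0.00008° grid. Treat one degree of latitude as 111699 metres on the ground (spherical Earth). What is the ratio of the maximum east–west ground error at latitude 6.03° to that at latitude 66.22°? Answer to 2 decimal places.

With a 0.00008° grid the true value lies within half a step, ±0.00008°/2 = ±4e-05°, of the stored one.
At 6.03°: 4e-05° × 111699 × cos 6.03° = 4e-05 × 111699 × 0.9945 ≈ 4.4432 m.
At 66.22°: 4e-05° × 111699 × cos 66.22° = 4e-05 × 111699 × 0.4032 ≈ 1.8016 m.
Ratio: 4.4432 / 1.8016 = cos 6.03° / cos 66.22° ≈ 2.4663.

2.47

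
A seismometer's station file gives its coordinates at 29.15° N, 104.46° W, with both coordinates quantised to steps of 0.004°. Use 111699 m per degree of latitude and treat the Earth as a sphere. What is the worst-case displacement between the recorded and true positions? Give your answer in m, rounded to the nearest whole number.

With a 0.004° grid the true value lies within half a step, ±0.004°/2 = ±0.002°, of the stored one.
N–S: 0.002° × 111699 m/° = 223.398 m.
Longitude error → 0.002 × 111699 × cos 29.15° = 0.002 × 111699 × 0.8733 ≈ 195.104 m.
Worst case both components are at the extreme and orthogonal: √(223.398² + 195.104²) ≈ 296.601 m.

297 m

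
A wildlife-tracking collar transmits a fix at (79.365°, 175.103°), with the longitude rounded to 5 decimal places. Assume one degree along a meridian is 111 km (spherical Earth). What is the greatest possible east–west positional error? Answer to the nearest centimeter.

10 centimeters

Rounding to 5 decimal places leaves the longitude within ±5e-06° of the true value.
At latitude 79.365° a degree of longitude spans 111000 m × cos 79.365° = 111000 × 0.1846 ≈ 20485.2 m.
So at most 5e-06° × 20485.2 ≈ 0.102426 m east–west.
That is 0.102426 m = 10.243 cm.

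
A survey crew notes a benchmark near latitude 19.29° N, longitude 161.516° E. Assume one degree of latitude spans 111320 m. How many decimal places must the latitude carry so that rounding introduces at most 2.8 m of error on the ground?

One degree of latitude covers 111320 m.
N decimal places → at most half a unit in the last place, 0.5 × 10⁻ᴺ° = 111320/2 × 10⁻ᴺ m.
Setting 55660 × 10⁻ᴺ ≤ 2.8 gives 10ᴺ ≥ 1.988e+04, i.e. N ≥ 4.30.
At 4 places the error can reach 5.57 m, but 5 places keeps it to 0.557 m.

5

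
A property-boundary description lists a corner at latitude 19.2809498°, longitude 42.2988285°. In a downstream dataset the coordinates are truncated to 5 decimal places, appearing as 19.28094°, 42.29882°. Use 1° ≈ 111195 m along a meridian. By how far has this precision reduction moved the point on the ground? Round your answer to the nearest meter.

The latitude changed by +0.0000098° and the longitude by +0.0000085°.
North–south shift: 0.0000098 × 111195 = 1.08971 m.
East–west at this latitude: 0.0000085° × 111195 × cos 19.2809° ≈ 0.0000085 × 104958 = 0.892144 m.
Hypotenuse of the two orthogonal shifts: √(1.08971² + 0.892144²) = 1.40833 m.

1 meters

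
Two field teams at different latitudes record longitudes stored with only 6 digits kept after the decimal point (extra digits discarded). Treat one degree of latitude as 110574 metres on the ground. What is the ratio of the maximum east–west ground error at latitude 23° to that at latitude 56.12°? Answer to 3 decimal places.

Truncating at 6 decimal places can drop up to a full unit in the last place, so the longitude may be off by as much as 1e-06°.
At 23°: 1e-06° × 110574 × cos 23° = 1e-06 × 110574 × 0.9205 ≈ 0.10178 m.
At 56.12°: 1e-06° × 110574 × cos 56.12° = 1e-06 × 110574 × 0.5575 ≈ 0.06164 m.
Ratio: 0.10178 / 0.06164 = cos 23° / cos 56.12° ≈ 1.6513.

1.651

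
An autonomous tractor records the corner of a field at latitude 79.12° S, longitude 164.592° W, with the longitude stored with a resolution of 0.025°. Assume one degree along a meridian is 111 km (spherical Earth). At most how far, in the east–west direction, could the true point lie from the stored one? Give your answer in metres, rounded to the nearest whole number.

262 metres

With a 0.025° grid the true value lies within half a step, ±0.025°/2 = ±0.0125°, of the stored one.
At latitude 79.12° a degree of longitude spans 111000 m × cos 79.12° = 111000 × 0.1888 ≈ 20951.5 m.
Maximum E–W displacement: 0.0125 × 20951.5 = 261.894 m.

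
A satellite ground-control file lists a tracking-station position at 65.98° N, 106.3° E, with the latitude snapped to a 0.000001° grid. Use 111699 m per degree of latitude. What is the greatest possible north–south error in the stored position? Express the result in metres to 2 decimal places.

0.06 metres

With a 0.000001° grid the true value lies within half a step, ±0.000001°/2 = ±5e-07°, of the stored one.
Along the meridian that is 5e-07° × 111699 m/° = 0.0558495 m.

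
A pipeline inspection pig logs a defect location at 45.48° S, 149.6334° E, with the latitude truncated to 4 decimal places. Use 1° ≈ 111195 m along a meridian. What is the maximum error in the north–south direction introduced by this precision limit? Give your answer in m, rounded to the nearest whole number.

Truncating at 4 decimal places can drop up to a full unit in the last place, so the latitude may be off by as much as 0.0001°.
North–south distance: 0.0001° × 111195 m/° = 11.1195 m.

11 m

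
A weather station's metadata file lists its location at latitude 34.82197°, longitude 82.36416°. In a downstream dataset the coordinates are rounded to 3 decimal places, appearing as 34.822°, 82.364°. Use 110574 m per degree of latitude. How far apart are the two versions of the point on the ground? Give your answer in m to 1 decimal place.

14.9 m

Δlat = 34.82197 − 34.822 = -0.00003°; Δlon = 82.36416 − 82.364 = +0.00016°.
North–south shift: -0.00003 × 110574 = -3.31722 m.
East–west at this latitude: 0.00016° × 110574 × cos 34.822° ≈ 0.00016 × 90773.5 = 14.5238 m.
Distance: √(3.31722² + 14.5238²) ≈ 14.8978 m.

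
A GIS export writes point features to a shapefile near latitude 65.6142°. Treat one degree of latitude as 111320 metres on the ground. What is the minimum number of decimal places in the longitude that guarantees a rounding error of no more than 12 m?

At 65.6142° one degree of longitude covers 111320 × cos 65.6142° ≈ 111320 × 0.4129 ≈ 45961.7 m.
With N decimal places the half-ulp bound is 0.5·10⁻ᴺ°, or 0.5·10⁻ᴺ × 45961.7 m on the ground.
Setting 22980.8 × 10⁻ᴺ ≤ 12 gives 10ᴺ ≥ 1915, i.e. N ≥ 3.28.
So 4 decimal places suffice (2.3 m); 3 would allow up to 23 m.

4 decimal places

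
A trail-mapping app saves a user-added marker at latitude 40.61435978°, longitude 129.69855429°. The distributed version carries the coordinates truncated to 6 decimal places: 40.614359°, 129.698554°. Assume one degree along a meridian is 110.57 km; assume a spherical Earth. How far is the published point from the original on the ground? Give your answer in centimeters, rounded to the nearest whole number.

9 centimeters

The latitude changed by +0.00000078° and the longitude by +0.00000029°.
North–south shift: 0.00000078 × 110570 = 0.0862446 m.
East–west at this latitude: 0.00000029° × 110570 × cos 40.6144° ≈ 0.00000029 × 83934.6 = 0.024341 m.
Distance: √(0.0862446² + 0.024341²) ≈ 0.0896137 m.
That is 0.0896137 m = 8.9614 cm.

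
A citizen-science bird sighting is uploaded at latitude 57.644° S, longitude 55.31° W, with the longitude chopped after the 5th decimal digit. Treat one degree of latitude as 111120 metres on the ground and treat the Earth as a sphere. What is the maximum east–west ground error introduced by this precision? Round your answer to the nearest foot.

2 feet

Truncating at 5 decimal places can drop up to a full unit in the last place, so the longitude may be off by as much as 1e-05°.
Parallels shrink by cos φ, so at 57.644° a degree of longitude is 111120 × 0.5352 ≈ 59469 m.
So at most 1e-05° × 59469 ≈ 0.59469 m east–west.
In feet: 0.59469 m ÷ 0.3048 ≈ 1.9511 ft.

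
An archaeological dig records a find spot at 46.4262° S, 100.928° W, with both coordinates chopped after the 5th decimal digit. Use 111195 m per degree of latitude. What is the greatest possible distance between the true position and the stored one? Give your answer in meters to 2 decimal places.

Truncating at 5 decimal places can drop up to a full unit in the last place, so each coordinate may be off by as much as 1e-05°.
N–S: 1e-05° × 111195 m/° = 1.11195 m.
Longitude error → 1e-05 × 111195 × cos 46.4262° = 1e-05 × 111195 × 0.6893 ≈ 0.766454 m.
The two errors are perpendicular, so the maximum displacement is √(1.11195² + 0.766454²) ≈ 1.35051 m.

1.35 meters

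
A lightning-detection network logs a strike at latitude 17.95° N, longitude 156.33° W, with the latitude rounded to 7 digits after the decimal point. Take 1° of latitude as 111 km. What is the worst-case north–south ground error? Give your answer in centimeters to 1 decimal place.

Rounding to 7 decimal places leaves the latitude within ±5e-08° of the true value.
North–south distance: 5e-08° × 111000 m/° = 0.00555 m.
That is 0.00555 m = 0.555 cm.

0.6 centimeters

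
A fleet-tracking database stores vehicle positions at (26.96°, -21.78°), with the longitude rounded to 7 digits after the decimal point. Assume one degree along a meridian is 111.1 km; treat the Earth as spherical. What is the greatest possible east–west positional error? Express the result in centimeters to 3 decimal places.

Rounding to 7 decimal places leaves the longitude within ±5e-08° of the true value.
At latitude 26.96° a degree of longitude spans 111100 m × cos 26.96° = 111100 × 0.8913 ≈ 99026 m.
East–west error: 5e-08° × 99026 m/° ≈ 0.0049513 m.
That is 0.0049513 m = 0.49513 cm.

0.495 centimeters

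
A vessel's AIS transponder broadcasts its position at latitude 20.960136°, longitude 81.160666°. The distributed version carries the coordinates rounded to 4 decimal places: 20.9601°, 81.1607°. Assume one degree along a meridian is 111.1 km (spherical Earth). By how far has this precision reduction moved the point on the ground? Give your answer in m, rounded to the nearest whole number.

Δlat = 20.960136 − 20.9601 = +0.000036°; Δlon = 81.160666 − 81.1607 = -0.000034°.
North–south shift: 0.000036 × 111100 = 3.9996 m.
East–west at this latitude: -0.000034° × 111100 × cos 20.9601° ≈ -0.000034 × 103748 = -3.52745 m.
Distance: √(3.9996² + 3.52745²) ≈ 5.33289 m.

5 m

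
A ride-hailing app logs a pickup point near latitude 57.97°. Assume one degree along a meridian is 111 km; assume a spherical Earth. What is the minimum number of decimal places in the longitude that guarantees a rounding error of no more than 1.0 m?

5

At 57.97° one degree of longitude covers 111000 × cos 57.97° ≈ 111000 × 0.5304 ≈ 58870.3 m.
N decimal places → at most half a unit in the last place, 0.5 × 10⁻ᴺ° = 58870.3/2 × 10⁻ᴺ m.
Setting 29435.2 × 10⁻ᴺ ≤ 1.0 gives 10ᴺ ≥ 2.944e+04, i.e. N ≥ 4.47.
So 5 decimal places suffice (0.294 m); 4 would allow up to 2.94 m.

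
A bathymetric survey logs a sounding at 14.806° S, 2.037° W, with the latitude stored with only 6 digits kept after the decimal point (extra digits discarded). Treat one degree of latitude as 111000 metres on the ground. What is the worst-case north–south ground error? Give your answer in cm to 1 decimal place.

Truncating at 6 decimal places can drop up to a full unit in the last place, so the latitude may be off by as much as 1e-06°.
So the N–S error is at most 1e-06 × 111000 = 0.111 m.
That is 0.111 m = 11.1 cm.

11.1 cm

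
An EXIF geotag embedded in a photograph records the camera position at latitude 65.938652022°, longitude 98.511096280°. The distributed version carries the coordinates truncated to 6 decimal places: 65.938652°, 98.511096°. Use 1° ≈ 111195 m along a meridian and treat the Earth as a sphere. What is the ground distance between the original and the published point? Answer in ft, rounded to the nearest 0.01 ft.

0.04 ft

Δlat = 65.938652022 − 65.938652 = +0.000000022°; Δlon = 98.511096280 − 98.511096 = +0.000000280°.
North–south shift: 0.000000022 × 111195 = 0.00244629 m.
E–W at 65.9387°: 0.000000280° × 111195 × cos 65.9387° = 0.000000280 × 111195 × 0.4077 ≈ 0.012694 m.
Hypotenuse of the two orthogonal shifts: √(0.00244629² + 0.012694²) = 0.0129276 m.
In feet: 0.0129276 m ÷ 0.3048 ≈ 0.042413 ft.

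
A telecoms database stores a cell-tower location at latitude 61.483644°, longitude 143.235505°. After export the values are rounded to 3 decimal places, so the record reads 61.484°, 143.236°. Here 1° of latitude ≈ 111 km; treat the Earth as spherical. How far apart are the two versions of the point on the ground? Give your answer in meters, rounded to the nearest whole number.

47 meters

The latitude changed by -0.000356° and the longitude by -0.000495°.
N–S: -0.000356° × 111000 m/° = -39.516 m.
E–W at 61.484°: -0.000495° × 111000 × cos 61.484° = -0.000495 × 111000 × 0.4774 ≈ -26.231 m.
Hypotenuse of the two orthogonal shifts: √(39.516² + 26.231²) = 47.4297 m.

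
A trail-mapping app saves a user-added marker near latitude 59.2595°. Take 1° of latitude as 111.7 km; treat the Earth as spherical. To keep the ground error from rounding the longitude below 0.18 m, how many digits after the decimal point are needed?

6

At 59.2595° one degree of longitude covers 111700 × cos 59.2595° ≈ 111700 × 0.5112 ≈ 57095.5 m.
With N decimal places the half-ulp bound is 0.5·10⁻ᴺ°, or 0.5·10⁻ᴺ × 57095.5 m on the ground.
Setting 28547.8 × 10⁻ᴺ ≤ 0.18 gives 10ᴺ ≥ 1.586e+05, i.e. N ≥ 5.20.
N = 5 would give 0.285 m (too coarse); N = 6 gives 0.0285 m ≤ 0.18 m.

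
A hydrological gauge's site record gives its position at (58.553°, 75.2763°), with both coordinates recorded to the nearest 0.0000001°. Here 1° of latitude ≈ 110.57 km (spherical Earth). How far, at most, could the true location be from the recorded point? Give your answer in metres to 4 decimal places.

Rounding to 7 decimal places leaves each coordinate within ±5e-08° of the true value.
Latitude error → 5e-08 × 110570 = 0.0055285 m along the meridian.
East–west component at 58.553°: 5e-08° × 110570 × cos 58.553° ≈ 5e-08 × 57685.4 ≈ 0.00288427 m.
Combining orthogonally: (0.0055285² + 0.00288427²)^½ ≈ 0.00623565 m.

0.0062 metres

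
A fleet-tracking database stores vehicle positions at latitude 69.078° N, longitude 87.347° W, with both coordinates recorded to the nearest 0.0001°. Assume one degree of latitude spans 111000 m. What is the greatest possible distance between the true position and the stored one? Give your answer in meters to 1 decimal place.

Rounding to 4 decimal places leaves each coordinate within ±5e-05° of the true value.
Latitude error → 5e-05 × 111000 = 5.55 m along the meridian.
East–west component at 69.078°: 5e-05° × 111000 × cos 69.078° ≈ 5e-05 × 39637.7 ≈ 1.98189 m.
Worst case both components are at the extreme and orthogonal: √(5.55² + 1.98189²) ≈ 5.89325 m.

5.9 meters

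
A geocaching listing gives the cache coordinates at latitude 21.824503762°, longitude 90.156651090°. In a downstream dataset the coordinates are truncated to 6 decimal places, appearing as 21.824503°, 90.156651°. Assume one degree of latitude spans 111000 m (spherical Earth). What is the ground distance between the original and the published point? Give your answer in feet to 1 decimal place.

The latitude changed by +0.000000762° and the longitude by +0.000000090°.
N–S: 0.000000762° × 111000 m/° = 0.084582 m.
East–west at this latitude: 0.000000090° × 111000 × cos 21.8245° ≈ 0.000000090 × 103044 = 0.00927399 m.
Combined displacement = (0.084582² + 0.00927399²)^½ ≈ 0.0850889 m.
In feet: 0.0850889 m ÷ 0.3048 ≈ 0.27916 ft.

0.3 feet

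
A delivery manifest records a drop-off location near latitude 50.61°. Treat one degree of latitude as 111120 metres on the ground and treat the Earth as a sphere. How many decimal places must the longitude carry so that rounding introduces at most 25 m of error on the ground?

At 50.61° one degree of longitude covers 111120 × cos 50.61° ≈ 111120 × 0.6346 ≈ 70516.3 m.
Rounding to N decimal places gives at most 0.5 × 10⁻ᴺ degrees of error, i.e. 0.5 × 10⁻ᴺ × 70516.3 m.
Need 0.5 × 70516.3 × 10⁻ᴺ ≤ 25 → 10⁻ᴺ ≤ 7.091e-04, so N ≥ 3.15.
N = 3 would give 35.3 m (too coarse); N = 4 gives 3.53 m ≤ 25 m.

4 decimal places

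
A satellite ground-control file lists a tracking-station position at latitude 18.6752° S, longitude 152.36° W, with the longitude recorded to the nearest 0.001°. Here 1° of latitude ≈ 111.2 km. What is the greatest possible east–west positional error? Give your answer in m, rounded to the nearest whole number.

53 m

Rounding to 3 decimal places leaves the longitude within ±0.0005° of the true value.
One degree of longitude at 18.6752° is 111200 × cos 18.6752° ≈ 111200 × 0.9473 = 105345 m.
East–west error: 0.0005° × 105345 m/° ≈ 52.6726 m.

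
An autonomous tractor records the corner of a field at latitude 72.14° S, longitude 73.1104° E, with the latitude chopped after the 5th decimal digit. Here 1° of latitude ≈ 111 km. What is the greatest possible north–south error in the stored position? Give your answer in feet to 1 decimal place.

Truncating at 5 decimal places can drop up to a full unit in the last place, so the latitude may be off by as much as 1e-05°.
Along the meridian that is 1e-05° × 111000 m/° = 1.11 m.
In feet: 1.11 m ÷ 0.3048 ≈ 3.6417 ft.

3.6 feet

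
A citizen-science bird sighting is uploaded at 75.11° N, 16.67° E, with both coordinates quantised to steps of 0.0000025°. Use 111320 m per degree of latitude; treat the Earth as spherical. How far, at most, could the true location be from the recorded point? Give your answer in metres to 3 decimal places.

0.144 metres

With a 0.0000025° grid the true value lies within half a step, ±0.0000025°/2 = ±1.25e-06°, of the stored one.
N–S: 1.25e-06° × 111320 m/° = 0.13915 m.
East–west component at 75.11°: 1.25e-06° × 111320 × cos 75.11° ≈ 1.25e-06 × 28605.2 ≈ 0.0357566 m.
The two errors are perpendicular, so the maximum displacement is √(0.13915² + 0.0357566²) ≈ 0.143671 m.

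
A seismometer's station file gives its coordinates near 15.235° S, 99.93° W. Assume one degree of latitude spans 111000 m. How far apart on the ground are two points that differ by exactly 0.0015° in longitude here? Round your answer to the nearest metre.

161 metres

0.0015° of longitude at 15.235° is 0.0015 × 111000 × cos 15.235° ≈ 0.0015 × 107099 = 160.649 m.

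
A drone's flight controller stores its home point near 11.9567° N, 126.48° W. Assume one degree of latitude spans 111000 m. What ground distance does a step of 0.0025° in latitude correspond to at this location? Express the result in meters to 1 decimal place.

277.5 meters

0.0025° × 111000 m/° = 277.5 m.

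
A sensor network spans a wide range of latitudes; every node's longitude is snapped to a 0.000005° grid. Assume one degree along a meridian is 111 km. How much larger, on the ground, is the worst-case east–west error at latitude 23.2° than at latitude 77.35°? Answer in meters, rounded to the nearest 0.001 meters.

With a 0.000005° grid the true value lies within half a step, ±0.000005°/2 = ±2.5e-06°, of the stored one.
At 23.2°: 2.5e-06° × 111000 × cos 23.2° = 2.5e-06 × 111000 × 0.9191 ≈ 0.25506 m.
At 77.35°: 2.5e-06° × 111000 × cos 77.35° = 2.5e-06 × 111000 × 0.2190 ≈ 0.060771 m.
So the lower-latitude error exceeds the higher by 0.25506 − 0.060771 = 0.19429 m.

0.194 meters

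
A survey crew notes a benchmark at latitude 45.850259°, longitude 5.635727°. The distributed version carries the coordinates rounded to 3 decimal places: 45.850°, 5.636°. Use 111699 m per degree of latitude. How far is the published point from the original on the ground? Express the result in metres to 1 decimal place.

The latitude changed by +0.000259° and the longitude by -0.000273°.
N–S: 0.000259° × 111699 m/° = 28.93 m.
E–W at 45.85°: -0.000273° × 111699 × cos 45.85° = -0.000273 × 111699 × 0.6965 ≈ -21.2401 m.
Hypotenuse of the two orthogonal shifts: √(28.93² + 21.2401²) = 35.89 m.

35.9 metres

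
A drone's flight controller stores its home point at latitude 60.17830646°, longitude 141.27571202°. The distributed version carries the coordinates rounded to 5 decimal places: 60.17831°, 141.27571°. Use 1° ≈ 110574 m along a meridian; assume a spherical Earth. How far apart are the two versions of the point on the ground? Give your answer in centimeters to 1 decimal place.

40.7 centimeters

Δlat = 60.17830646 − 60.17831 = -0.00000354°; Δlon = 141.27571202 − 141.27571 = +0.00000202°.
North–south shift: -0.00000354 × 110574 = -0.391432 m.
E–W at 60.1783°: 0.00000202° × 110574 × cos 60.1783° = 0.00000202 × 110574 × 0.4973 ≈ 0.111077 m.
Hypotenuse of the two orthogonal shifts: √(0.391432² + 0.111077²) = 0.406887 m.
That is 0.406887 m = 40.689 cm.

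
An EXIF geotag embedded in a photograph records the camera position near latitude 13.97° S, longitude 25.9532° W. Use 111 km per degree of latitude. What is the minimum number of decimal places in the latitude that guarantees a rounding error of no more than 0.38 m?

6 decimal places

One degree of latitude covers 111000 m.
N decimal places → at most half a unit in the last place, 0.5 × 10⁻ᴺ° = 111000/2 × 10⁻ᴺ m.
Setting 55500 × 10⁻ᴺ ≤ 0.38 gives 10ᴺ ≥ 1.461e+05, i.e. N ≥ 5.16.
N = 5 would give 0.555 m (too coarse); N = 6 gives 0.0555 m ≤ 0.38 m.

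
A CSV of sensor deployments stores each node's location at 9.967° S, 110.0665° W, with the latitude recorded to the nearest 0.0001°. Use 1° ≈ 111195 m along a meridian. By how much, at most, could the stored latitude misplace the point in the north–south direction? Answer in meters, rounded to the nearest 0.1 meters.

5.6 meters

Rounding to 4 decimal places leaves the latitude within ±5e-05° of the true value.
North–south distance: 5e-05° × 111195 m/° = 5.55975 m.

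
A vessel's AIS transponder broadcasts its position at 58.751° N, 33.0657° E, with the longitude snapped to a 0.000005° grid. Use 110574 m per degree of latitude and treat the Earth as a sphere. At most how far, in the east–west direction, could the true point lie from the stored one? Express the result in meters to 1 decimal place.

With a 0.000005° grid the true value lies within half a step, ±0.000005°/2 = ±2.5e-06°, of the stored one.
Parallels shrink by cos φ, so at 58.751° a degree of longitude is 110574 × 0.5188 ≈ 57361.2 m.
So at most 2.5e-06° × 57361.2 ≈ 0.143403 m east–west.

0.1 meters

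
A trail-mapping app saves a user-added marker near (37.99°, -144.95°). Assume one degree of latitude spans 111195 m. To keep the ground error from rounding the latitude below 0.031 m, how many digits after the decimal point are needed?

One degree of latitude covers 111195 m.
Rounding to N decimal places gives at most 0.5 × 10⁻ᴺ degrees of error, i.e. 0.5 × 10⁻ᴺ × 111195 m.
Need 0.5 × 111195 × 10⁻ᴺ ≤ 0.031 → 10⁻ᴺ ≤ 5.576e-07, so N ≥ 6.25.
N = 6 would give 0.0556 m (too coarse); N = 7 gives 0.00556 m ≤ 0.031 m.

7 decimal places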